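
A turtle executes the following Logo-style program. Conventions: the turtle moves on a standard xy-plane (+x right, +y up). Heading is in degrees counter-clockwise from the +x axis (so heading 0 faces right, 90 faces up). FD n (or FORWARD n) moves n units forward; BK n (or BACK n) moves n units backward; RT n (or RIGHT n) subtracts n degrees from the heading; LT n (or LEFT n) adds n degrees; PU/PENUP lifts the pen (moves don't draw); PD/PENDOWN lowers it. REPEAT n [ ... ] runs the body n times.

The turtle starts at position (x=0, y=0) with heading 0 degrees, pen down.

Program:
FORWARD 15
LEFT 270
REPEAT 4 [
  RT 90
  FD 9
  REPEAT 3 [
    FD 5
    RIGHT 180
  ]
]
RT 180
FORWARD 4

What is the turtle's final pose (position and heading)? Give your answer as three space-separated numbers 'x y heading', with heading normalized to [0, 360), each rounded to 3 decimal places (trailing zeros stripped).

Executing turtle program step by step:
Start: pos=(0,0), heading=0, pen down
FD 15: (0,0) -> (15,0) [heading=0, draw]
LT 270: heading 0 -> 270
REPEAT 4 [
  -- iteration 1/4 --
  RT 90: heading 270 -> 180
  FD 9: (15,0) -> (6,0) [heading=180, draw]
  REPEAT 3 [
    -- iteration 1/3 --
    FD 5: (6,0) -> (1,0) [heading=180, draw]
    RT 180: heading 180 -> 0
    -- iteration 2/3 --
    FD 5: (1,0) -> (6,0) [heading=0, draw]
    RT 180: heading 0 -> 180
    -- iteration 3/3 --
    FD 5: (6,0) -> (1,0) [heading=180, draw]
    RT 180: heading 180 -> 0
  ]
  -- iteration 2/4 --
  RT 90: heading 0 -> 270
  FD 9: (1,0) -> (1,-9) [heading=270, draw]
  REPEAT 3 [
    -- iteration 1/3 --
    FD 5: (1,-9) -> (1,-14) [heading=270, draw]
    RT 180: heading 270 -> 90
    -- iteration 2/3 --
    FD 5: (1,-14) -> (1,-9) [heading=90, draw]
    RT 180: heading 90 -> 270
    -- iteration 3/3 --
    FD 5: (1,-9) -> (1,-14) [heading=270, draw]
    RT 180: heading 270 -> 90
  ]
  -- iteration 3/4 --
  RT 90: heading 90 -> 0
  FD 9: (1,-14) -> (10,-14) [heading=0, draw]
  REPEAT 3 [
    -- iteration 1/3 --
    FD 5: (10,-14) -> (15,-14) [heading=0, draw]
    RT 180: heading 0 -> 180
    -- iteration 2/3 --
    FD 5: (15,-14) -> (10,-14) [heading=180, draw]
    RT 180: heading 180 -> 0
    -- iteration 3/3 --
    FD 5: (10,-14) -> (15,-14) [heading=0, draw]
    RT 180: heading 0 -> 180
  ]
  -- iteration 4/4 --
  RT 90: heading 180 -> 90
  FD 9: (15,-14) -> (15,-5) [heading=90, draw]
  REPEAT 3 [
    -- iteration 1/3 --
    FD 5: (15,-5) -> (15,0) [heading=90, draw]
    RT 180: heading 90 -> 270
    -- iteration 2/3 --
    FD 5: (15,0) -> (15,-5) [heading=270, draw]
    RT 180: heading 270 -> 90
    -- iteration 3/3 --
    FD 5: (15,-5) -> (15,0) [heading=90, draw]
    RT 180: heading 90 -> 270
  ]
]
RT 180: heading 270 -> 90
FD 4: (15,0) -> (15,4) [heading=90, draw]
Final: pos=(15,4), heading=90, 18 segment(s) drawn

Answer: 15 4 90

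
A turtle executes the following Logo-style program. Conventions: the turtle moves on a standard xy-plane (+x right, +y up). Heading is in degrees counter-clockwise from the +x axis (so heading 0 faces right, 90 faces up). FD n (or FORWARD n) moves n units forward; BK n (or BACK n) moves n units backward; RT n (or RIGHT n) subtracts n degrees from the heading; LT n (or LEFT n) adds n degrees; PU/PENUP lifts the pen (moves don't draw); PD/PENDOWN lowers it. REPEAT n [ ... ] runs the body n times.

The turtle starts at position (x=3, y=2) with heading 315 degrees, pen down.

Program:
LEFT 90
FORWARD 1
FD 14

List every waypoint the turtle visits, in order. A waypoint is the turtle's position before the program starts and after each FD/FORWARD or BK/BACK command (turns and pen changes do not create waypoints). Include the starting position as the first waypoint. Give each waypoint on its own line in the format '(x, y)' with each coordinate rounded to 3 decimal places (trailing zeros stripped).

Executing turtle program step by step:
Start: pos=(3,2), heading=315, pen down
LT 90: heading 315 -> 45
FD 1: (3,2) -> (3.707,2.707) [heading=45, draw]
FD 14: (3.707,2.707) -> (13.607,12.607) [heading=45, draw]
Final: pos=(13.607,12.607), heading=45, 2 segment(s) drawn
Waypoints (3 total):
(3, 2)
(3.707, 2.707)
(13.607, 12.607)

Answer: (3, 2)
(3.707, 2.707)
(13.607, 12.607)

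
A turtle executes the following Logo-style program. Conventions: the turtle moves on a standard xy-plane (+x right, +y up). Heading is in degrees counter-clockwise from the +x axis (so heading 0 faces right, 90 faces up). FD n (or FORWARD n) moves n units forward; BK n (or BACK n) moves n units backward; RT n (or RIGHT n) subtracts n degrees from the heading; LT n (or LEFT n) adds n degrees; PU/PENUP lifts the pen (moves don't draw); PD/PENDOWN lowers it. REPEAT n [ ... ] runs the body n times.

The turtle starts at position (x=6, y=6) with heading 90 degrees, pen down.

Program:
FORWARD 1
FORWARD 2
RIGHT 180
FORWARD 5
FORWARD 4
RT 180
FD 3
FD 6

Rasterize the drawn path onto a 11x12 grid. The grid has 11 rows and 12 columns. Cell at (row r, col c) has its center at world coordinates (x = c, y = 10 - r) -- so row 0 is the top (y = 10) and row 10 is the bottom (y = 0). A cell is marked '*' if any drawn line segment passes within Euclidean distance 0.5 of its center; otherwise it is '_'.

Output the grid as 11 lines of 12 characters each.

Segment 0: (6,6) -> (6,7)
Segment 1: (6,7) -> (6,9)
Segment 2: (6,9) -> (6,4)
Segment 3: (6,4) -> (6,0)
Segment 4: (6,0) -> (6,3)
Segment 5: (6,3) -> (6,9)

Answer: ____________
______*_____
______*_____
______*_____
______*_____
______*_____
______*_____
______*_____
______*_____
______*_____
______*_____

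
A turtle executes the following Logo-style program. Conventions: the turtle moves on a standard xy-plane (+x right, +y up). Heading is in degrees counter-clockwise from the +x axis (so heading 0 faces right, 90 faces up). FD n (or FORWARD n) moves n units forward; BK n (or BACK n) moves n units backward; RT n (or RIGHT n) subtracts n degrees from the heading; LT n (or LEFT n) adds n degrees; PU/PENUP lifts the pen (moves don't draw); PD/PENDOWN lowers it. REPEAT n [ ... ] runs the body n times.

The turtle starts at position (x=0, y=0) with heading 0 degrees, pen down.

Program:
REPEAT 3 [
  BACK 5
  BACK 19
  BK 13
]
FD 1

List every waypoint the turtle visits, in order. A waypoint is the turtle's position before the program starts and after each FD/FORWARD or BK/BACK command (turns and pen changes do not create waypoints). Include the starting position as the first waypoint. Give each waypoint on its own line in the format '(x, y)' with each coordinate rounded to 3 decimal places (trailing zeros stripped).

Answer: (0, 0)
(-5, 0)
(-24, 0)
(-37, 0)
(-42, 0)
(-61, 0)
(-74, 0)
(-79, 0)
(-98, 0)
(-111, 0)
(-110, 0)

Derivation:
Executing turtle program step by step:
Start: pos=(0,0), heading=0, pen down
REPEAT 3 [
  -- iteration 1/3 --
  BK 5: (0,0) -> (-5,0) [heading=0, draw]
  BK 19: (-5,0) -> (-24,0) [heading=0, draw]
  BK 13: (-24,0) -> (-37,0) [heading=0, draw]
  -- iteration 2/3 --
  BK 5: (-37,0) -> (-42,0) [heading=0, draw]
  BK 19: (-42,0) -> (-61,0) [heading=0, draw]
  BK 13: (-61,0) -> (-74,0) [heading=0, draw]
  -- iteration 3/3 --
  BK 5: (-74,0) -> (-79,0) [heading=0, draw]
  BK 19: (-79,0) -> (-98,0) [heading=0, draw]
  BK 13: (-98,0) -> (-111,0) [heading=0, draw]
]
FD 1: (-111,0) -> (-110,0) [heading=0, draw]
Final: pos=(-110,0), heading=0, 10 segment(s) drawn
Waypoints (11 total):
(0, 0)
(-5, 0)
(-24, 0)
(-37, 0)
(-42, 0)
(-61, 0)
(-74, 0)
(-79, 0)
(-98, 0)
(-111, 0)
(-110, 0)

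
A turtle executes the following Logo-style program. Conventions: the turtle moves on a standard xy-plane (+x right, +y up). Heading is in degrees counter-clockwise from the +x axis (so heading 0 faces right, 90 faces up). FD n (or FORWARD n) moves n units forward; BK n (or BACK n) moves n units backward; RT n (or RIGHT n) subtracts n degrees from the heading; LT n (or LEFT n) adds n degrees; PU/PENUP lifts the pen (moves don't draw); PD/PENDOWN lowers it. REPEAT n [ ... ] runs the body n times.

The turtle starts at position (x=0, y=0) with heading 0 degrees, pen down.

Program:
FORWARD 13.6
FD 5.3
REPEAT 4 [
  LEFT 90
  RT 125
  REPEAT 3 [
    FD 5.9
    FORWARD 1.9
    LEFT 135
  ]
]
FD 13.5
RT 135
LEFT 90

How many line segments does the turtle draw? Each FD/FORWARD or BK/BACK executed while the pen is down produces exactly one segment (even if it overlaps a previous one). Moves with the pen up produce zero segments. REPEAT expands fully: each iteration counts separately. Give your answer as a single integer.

Answer: 27

Derivation:
Executing turtle program step by step:
Start: pos=(0,0), heading=0, pen down
FD 13.6: (0,0) -> (13.6,0) [heading=0, draw]
FD 5.3: (13.6,0) -> (18.9,0) [heading=0, draw]
REPEAT 4 [
  -- iteration 1/4 --
  LT 90: heading 0 -> 90
  RT 125: heading 90 -> 325
  REPEAT 3 [
    -- iteration 1/3 --
    FD 5.9: (18.9,0) -> (23.733,-3.384) [heading=325, draw]
    FD 1.9: (23.733,-3.384) -> (25.289,-4.474) [heading=325, draw]
    LT 135: heading 325 -> 100
    -- iteration 2/3 --
    FD 5.9: (25.289,-4.474) -> (24.265,1.336) [heading=100, draw]
    FD 1.9: (24.265,1.336) -> (23.935,3.208) [heading=100, draw]
    LT 135: heading 100 -> 235
    -- iteration 3/3 --
    FD 5.9: (23.935,3.208) -> (20.551,-1.625) [heading=235, draw]
    FD 1.9: (20.551,-1.625) -> (19.461,-3.182) [heading=235, draw]
    LT 135: heading 235 -> 10
  ]
  -- iteration 2/4 --
  LT 90: heading 10 -> 100
  RT 125: heading 100 -> 335
  REPEAT 3 [
    -- iteration 1/3 --
    FD 5.9: (19.461,-3.182) -> (24.808,-5.675) [heading=335, draw]
    FD 1.9: (24.808,-5.675) -> (26.53,-6.478) [heading=335, draw]
    LT 135: heading 335 -> 110
    -- iteration 2/3 --
    FD 5.9: (26.53,-6.478) -> (24.512,-0.934) [heading=110, draw]
    FD 1.9: (24.512,-0.934) -> (23.862,0.851) [heading=110, draw]
    LT 135: heading 110 -> 245
    -- iteration 3/3 --
    FD 5.9: (23.862,0.851) -> (21.369,-4.496) [heading=245, draw]
    FD 1.9: (21.369,-4.496) -> (20.566,-6.218) [heading=245, draw]
    LT 135: heading 245 -> 20
  ]
  -- iteration 3/4 --
  LT 90: heading 20 -> 110
  RT 125: heading 110 -> 345
  REPEAT 3 [
    -- iteration 1/3 --
    FD 5.9: (20.566,-6.218) -> (26.265,-7.745) [heading=345, draw]
    FD 1.9: (26.265,-7.745) -> (28.1,-8.237) [heading=345, draw]
    LT 135: heading 345 -> 120
    -- iteration 2/3 --
    FD 5.9: (28.1,-8.237) -> (25.15,-3.127) [heading=120, draw]
    FD 1.9: (25.15,-3.127) -> (24.2,-1.482) [heading=120, draw]
    LT 135: heading 120 -> 255
    -- iteration 3/3 --
    FD 5.9: (24.2,-1.482) -> (22.673,-7.181) [heading=255, draw]
    FD 1.9: (22.673,-7.181) -> (22.181,-9.016) [heading=255, draw]
    LT 135: heading 255 -> 30
  ]
  -- iteration 4/4 --
  LT 90: heading 30 -> 120
  RT 125: heading 120 -> 355
  REPEAT 3 [
    -- iteration 1/3 --
    FD 5.9: (22.181,-9.016) -> (28.059,-9.53) [heading=355, draw]
    FD 1.9: (28.059,-9.53) -> (29.952,-9.696) [heading=355, draw]
    LT 135: heading 355 -> 130
    -- iteration 2/3 --
    FD 5.9: (29.952,-9.696) -> (26.159,-5.176) [heading=130, draw]
    FD 1.9: (26.159,-5.176) -> (24.938,-3.72) [heading=130, draw]
    LT 135: heading 130 -> 265
    -- iteration 3/3 --
    FD 5.9: (24.938,-3.72) -> (24.424,-9.598) [heading=265, draw]
    FD 1.9: (24.424,-9.598) -> (24.258,-11.491) [heading=265, draw]
    LT 135: heading 265 -> 40
  ]
]
FD 13.5: (24.258,-11.491) -> (34.6,-2.813) [heading=40, draw]
RT 135: heading 40 -> 265
LT 90: heading 265 -> 355
Final: pos=(34.6,-2.813), heading=355, 27 segment(s) drawn
Segments drawn: 27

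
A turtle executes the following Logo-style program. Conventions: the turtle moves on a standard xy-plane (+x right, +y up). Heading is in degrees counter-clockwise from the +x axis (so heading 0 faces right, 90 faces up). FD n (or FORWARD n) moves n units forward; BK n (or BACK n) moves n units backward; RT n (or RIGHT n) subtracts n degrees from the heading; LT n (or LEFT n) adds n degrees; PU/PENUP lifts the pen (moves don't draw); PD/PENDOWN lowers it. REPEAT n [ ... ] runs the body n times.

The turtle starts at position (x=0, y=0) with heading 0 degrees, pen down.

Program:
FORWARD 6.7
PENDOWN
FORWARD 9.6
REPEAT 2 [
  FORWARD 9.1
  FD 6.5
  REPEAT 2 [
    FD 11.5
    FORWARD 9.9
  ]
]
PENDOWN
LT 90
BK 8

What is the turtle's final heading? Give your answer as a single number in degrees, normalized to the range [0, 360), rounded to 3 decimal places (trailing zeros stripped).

Executing turtle program step by step:
Start: pos=(0,0), heading=0, pen down
FD 6.7: (0,0) -> (6.7,0) [heading=0, draw]
PD: pen down
FD 9.6: (6.7,0) -> (16.3,0) [heading=0, draw]
REPEAT 2 [
  -- iteration 1/2 --
  FD 9.1: (16.3,0) -> (25.4,0) [heading=0, draw]
  FD 6.5: (25.4,0) -> (31.9,0) [heading=0, draw]
  REPEAT 2 [
    -- iteration 1/2 --
    FD 11.5: (31.9,0) -> (43.4,0) [heading=0, draw]
    FD 9.9: (43.4,0) -> (53.3,0) [heading=0, draw]
    -- iteration 2/2 --
    FD 11.5: (53.3,0) -> (64.8,0) [heading=0, draw]
    FD 9.9: (64.8,0) -> (74.7,0) [heading=0, draw]
  ]
  -- iteration 2/2 --
  FD 9.1: (74.7,0) -> (83.8,0) [heading=0, draw]
  FD 6.5: (83.8,0) -> (90.3,0) [heading=0, draw]
  REPEAT 2 [
    -- iteration 1/2 --
    FD 11.5: (90.3,0) -> (101.8,0) [heading=0, draw]
    FD 9.9: (101.8,0) -> (111.7,0) [heading=0, draw]
    -- iteration 2/2 --
    FD 11.5: (111.7,0) -> (123.2,0) [heading=0, draw]
    FD 9.9: (123.2,0) -> (133.1,0) [heading=0, draw]
  ]
]
PD: pen down
LT 90: heading 0 -> 90
BK 8: (133.1,0) -> (133.1,-8) [heading=90, draw]
Final: pos=(133.1,-8), heading=90, 15 segment(s) drawn

Answer: 90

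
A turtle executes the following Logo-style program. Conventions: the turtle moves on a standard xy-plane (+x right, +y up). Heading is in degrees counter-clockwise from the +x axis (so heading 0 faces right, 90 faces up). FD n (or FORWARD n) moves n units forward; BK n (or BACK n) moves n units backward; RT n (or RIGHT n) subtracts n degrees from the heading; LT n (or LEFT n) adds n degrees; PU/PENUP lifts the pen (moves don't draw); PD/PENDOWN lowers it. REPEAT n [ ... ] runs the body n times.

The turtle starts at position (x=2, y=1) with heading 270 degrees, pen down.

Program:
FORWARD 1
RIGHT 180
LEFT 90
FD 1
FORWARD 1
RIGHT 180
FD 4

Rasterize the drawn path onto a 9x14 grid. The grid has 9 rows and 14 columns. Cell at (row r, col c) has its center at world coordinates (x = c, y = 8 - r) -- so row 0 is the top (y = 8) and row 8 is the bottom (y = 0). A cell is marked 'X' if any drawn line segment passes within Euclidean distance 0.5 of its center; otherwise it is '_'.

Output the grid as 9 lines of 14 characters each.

Answer: ______________
______________
______________
______________
______________
______________
______________
__X___________
XXXXX_________

Derivation:
Segment 0: (2,1) -> (2,0)
Segment 1: (2,0) -> (1,0)
Segment 2: (1,0) -> (-0,0)
Segment 3: (-0,0) -> (4,0)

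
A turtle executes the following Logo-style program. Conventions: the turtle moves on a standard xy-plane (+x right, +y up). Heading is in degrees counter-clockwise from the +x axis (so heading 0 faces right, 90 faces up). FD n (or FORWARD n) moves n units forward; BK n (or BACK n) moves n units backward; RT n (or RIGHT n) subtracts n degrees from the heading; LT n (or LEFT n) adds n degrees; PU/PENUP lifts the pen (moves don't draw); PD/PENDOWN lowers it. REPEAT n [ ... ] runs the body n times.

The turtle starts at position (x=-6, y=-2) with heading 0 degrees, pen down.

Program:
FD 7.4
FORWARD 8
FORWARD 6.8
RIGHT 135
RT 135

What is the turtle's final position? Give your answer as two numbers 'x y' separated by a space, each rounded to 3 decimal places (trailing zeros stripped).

Executing turtle program step by step:
Start: pos=(-6,-2), heading=0, pen down
FD 7.4: (-6,-2) -> (1.4,-2) [heading=0, draw]
FD 8: (1.4,-2) -> (9.4,-2) [heading=0, draw]
FD 6.8: (9.4,-2) -> (16.2,-2) [heading=0, draw]
RT 135: heading 0 -> 225
RT 135: heading 225 -> 90
Final: pos=(16.2,-2), heading=90, 3 segment(s) drawn

Answer: 16.2 -2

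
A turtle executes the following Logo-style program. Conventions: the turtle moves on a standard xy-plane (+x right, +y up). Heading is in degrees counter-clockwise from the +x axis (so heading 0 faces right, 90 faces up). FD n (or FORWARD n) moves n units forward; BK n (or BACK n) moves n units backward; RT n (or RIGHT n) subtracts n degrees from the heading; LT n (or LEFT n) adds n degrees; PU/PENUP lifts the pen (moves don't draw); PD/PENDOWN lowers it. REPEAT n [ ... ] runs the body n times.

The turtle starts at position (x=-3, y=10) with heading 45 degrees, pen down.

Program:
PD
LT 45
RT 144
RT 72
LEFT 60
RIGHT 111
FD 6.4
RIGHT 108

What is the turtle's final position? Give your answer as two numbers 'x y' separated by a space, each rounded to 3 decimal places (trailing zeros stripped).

Executing turtle program step by step:
Start: pos=(-3,10), heading=45, pen down
PD: pen down
LT 45: heading 45 -> 90
RT 144: heading 90 -> 306
RT 72: heading 306 -> 234
LT 60: heading 234 -> 294
RT 111: heading 294 -> 183
FD 6.4: (-3,10) -> (-9.391,9.665) [heading=183, draw]
RT 108: heading 183 -> 75
Final: pos=(-9.391,9.665), heading=75, 1 segment(s) drawn

Answer: -9.391 9.665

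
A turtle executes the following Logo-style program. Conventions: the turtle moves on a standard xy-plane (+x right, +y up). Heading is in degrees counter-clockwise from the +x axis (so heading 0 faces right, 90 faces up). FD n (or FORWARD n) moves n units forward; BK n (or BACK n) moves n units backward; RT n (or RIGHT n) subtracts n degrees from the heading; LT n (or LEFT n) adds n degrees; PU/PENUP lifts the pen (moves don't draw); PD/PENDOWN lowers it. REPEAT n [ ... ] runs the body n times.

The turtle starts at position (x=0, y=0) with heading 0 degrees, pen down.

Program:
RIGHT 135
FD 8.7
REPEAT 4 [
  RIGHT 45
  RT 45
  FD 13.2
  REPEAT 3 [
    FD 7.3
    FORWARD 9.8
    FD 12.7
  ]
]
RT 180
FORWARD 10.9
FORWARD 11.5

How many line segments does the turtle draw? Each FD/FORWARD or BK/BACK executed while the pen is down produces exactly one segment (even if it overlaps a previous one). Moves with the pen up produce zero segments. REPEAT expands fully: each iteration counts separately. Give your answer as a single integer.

Answer: 43

Derivation:
Executing turtle program step by step:
Start: pos=(0,0), heading=0, pen down
RT 135: heading 0 -> 225
FD 8.7: (0,0) -> (-6.152,-6.152) [heading=225, draw]
REPEAT 4 [
  -- iteration 1/4 --
  RT 45: heading 225 -> 180
  RT 45: heading 180 -> 135
  FD 13.2: (-6.152,-6.152) -> (-15.486,3.182) [heading=135, draw]
  REPEAT 3 [
    -- iteration 1/3 --
    FD 7.3: (-15.486,3.182) -> (-20.648,8.344) [heading=135, draw]
    FD 9.8: (-20.648,8.344) -> (-27.577,15.274) [heading=135, draw]
    FD 12.7: (-27.577,15.274) -> (-36.557,24.254) [heading=135, draw]
    -- iteration 2/3 --
    FD 7.3: (-36.557,24.254) -> (-41.719,29.416) [heading=135, draw]
    FD 9.8: (-41.719,29.416) -> (-48.649,36.345) [heading=135, draw]
    FD 12.7: (-48.649,36.345) -> (-57.629,45.326) [heading=135, draw]
    -- iteration 3/3 --
    FD 7.3: (-57.629,45.326) -> (-62.791,50.487) [heading=135, draw]
    FD 9.8: (-62.791,50.487) -> (-69.721,57.417) [heading=135, draw]
    FD 12.7: (-69.721,57.417) -> (-78.701,66.397) [heading=135, draw]
  ]
  -- iteration 2/4 --
  RT 45: heading 135 -> 90
  RT 45: heading 90 -> 45
  FD 13.2: (-78.701,66.397) -> (-69.367,75.731) [heading=45, draw]
  REPEAT 3 [
    -- iteration 1/3 --
    FD 7.3: (-69.367,75.731) -> (-64.205,80.893) [heading=45, draw]
    FD 9.8: (-64.205,80.893) -> (-57.276,87.823) [heading=45, draw]
    FD 12.7: (-57.276,87.823) -> (-48.295,96.803) [heading=45, draw]
    -- iteration 2/3 --
    FD 7.3: (-48.295,96.803) -> (-43.134,101.965) [heading=45, draw]
    FD 9.8: (-43.134,101.965) -> (-36.204,108.894) [heading=45, draw]
    FD 12.7: (-36.204,108.894) -> (-27.224,117.875) [heading=45, draw]
    -- iteration 3/3 --
    FD 7.3: (-27.224,117.875) -> (-22.062,123.037) [heading=45, draw]
    FD 9.8: (-22.062,123.037) -> (-15.132,129.966) [heading=45, draw]
    FD 12.7: (-15.132,129.966) -> (-6.152,138.946) [heading=45, draw]
  ]
  -- iteration 3/4 --
  RT 45: heading 45 -> 0
  RT 45: heading 0 -> 315
  FD 13.2: (-6.152,138.946) -> (3.182,129.613) [heading=315, draw]
  REPEAT 3 [
    -- iteration 1/3 --
    FD 7.3: (3.182,129.613) -> (8.344,124.451) [heading=315, draw]
    FD 9.8: (8.344,124.451) -> (15.274,117.521) [heading=315, draw]
    FD 12.7: (15.274,117.521) -> (24.254,108.541) [heading=315, draw]
    -- iteration 2/3 --
    FD 7.3: (24.254,108.541) -> (29.416,103.379) [heading=315, draw]
    FD 9.8: (29.416,103.379) -> (36.345,96.449) [heading=315, draw]
    FD 12.7: (36.345,96.449) -> (45.326,87.469) [heading=315, draw]
    -- iteration 3/3 --
    FD 7.3: (45.326,87.469) -> (50.487,82.307) [heading=315, draw]
    FD 9.8: (50.487,82.307) -> (57.417,75.378) [heading=315, draw]
    FD 12.7: (57.417,75.378) -> (66.397,66.397) [heading=315, draw]
  ]
  -- iteration 4/4 --
  RT 45: heading 315 -> 270
  RT 45: heading 270 -> 225
  FD 13.2: (66.397,66.397) -> (57.064,57.064) [heading=225, draw]
  REPEAT 3 [
    -- iteration 1/3 --
    FD 7.3: (57.064,57.064) -> (51.902,51.902) [heading=225, draw]
    FD 9.8: (51.902,51.902) -> (44.972,44.972) [heading=225, draw]
    FD 12.7: (44.972,44.972) -> (35.992,35.992) [heading=225, draw]
    -- iteration 2/3 --
    FD 7.3: (35.992,35.992) -> (30.83,30.83) [heading=225, draw]
    FD 9.8: (30.83,30.83) -> (23.9,23.9) [heading=225, draw]
    FD 12.7: (23.9,23.9) -> (14.92,14.92) [heading=225, draw]
    -- iteration 3/3 --
    FD 7.3: (14.92,14.92) -> (9.758,9.758) [heading=225, draw]
    FD 9.8: (9.758,9.758) -> (2.828,2.828) [heading=225, draw]
    FD 12.7: (2.828,2.828) -> (-6.152,-6.152) [heading=225, draw]
  ]
]
RT 180: heading 225 -> 45
FD 10.9: (-6.152,-6.152) -> (1.556,1.556) [heading=45, draw]
FD 11.5: (1.556,1.556) -> (9.687,9.687) [heading=45, draw]
Final: pos=(9.687,9.687), heading=45, 43 segment(s) drawn
Segments drawn: 43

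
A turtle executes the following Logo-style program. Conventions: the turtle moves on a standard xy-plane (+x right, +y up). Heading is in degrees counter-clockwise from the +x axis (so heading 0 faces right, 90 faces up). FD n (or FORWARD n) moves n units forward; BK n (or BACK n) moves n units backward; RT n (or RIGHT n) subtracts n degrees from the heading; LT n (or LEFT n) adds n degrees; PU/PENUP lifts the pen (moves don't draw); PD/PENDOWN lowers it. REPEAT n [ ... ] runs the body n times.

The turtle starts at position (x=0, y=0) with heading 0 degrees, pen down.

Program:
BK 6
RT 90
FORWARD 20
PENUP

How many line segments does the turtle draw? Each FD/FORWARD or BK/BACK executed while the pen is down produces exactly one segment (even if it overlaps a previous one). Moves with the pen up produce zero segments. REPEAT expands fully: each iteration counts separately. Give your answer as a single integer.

Executing turtle program step by step:
Start: pos=(0,0), heading=0, pen down
BK 6: (0,0) -> (-6,0) [heading=0, draw]
RT 90: heading 0 -> 270
FD 20: (-6,0) -> (-6,-20) [heading=270, draw]
PU: pen up
Final: pos=(-6,-20), heading=270, 2 segment(s) drawn
Segments drawn: 2

Answer: 2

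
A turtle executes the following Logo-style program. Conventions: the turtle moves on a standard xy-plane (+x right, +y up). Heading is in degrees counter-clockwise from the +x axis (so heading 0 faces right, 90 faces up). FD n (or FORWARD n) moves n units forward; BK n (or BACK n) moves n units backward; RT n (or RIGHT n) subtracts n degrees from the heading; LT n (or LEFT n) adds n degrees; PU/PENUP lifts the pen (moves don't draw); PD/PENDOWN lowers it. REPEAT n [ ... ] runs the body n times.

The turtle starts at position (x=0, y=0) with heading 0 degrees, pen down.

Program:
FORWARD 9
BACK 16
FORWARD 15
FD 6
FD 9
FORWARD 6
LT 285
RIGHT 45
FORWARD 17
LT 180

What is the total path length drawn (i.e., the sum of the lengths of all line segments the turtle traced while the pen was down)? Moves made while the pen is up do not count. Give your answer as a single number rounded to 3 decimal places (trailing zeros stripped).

Answer: 78

Derivation:
Executing turtle program step by step:
Start: pos=(0,0), heading=0, pen down
FD 9: (0,0) -> (9,0) [heading=0, draw]
BK 16: (9,0) -> (-7,0) [heading=0, draw]
FD 15: (-7,0) -> (8,0) [heading=0, draw]
FD 6: (8,0) -> (14,0) [heading=0, draw]
FD 9: (14,0) -> (23,0) [heading=0, draw]
FD 6: (23,0) -> (29,0) [heading=0, draw]
LT 285: heading 0 -> 285
RT 45: heading 285 -> 240
FD 17: (29,0) -> (20.5,-14.722) [heading=240, draw]
LT 180: heading 240 -> 60
Final: pos=(20.5,-14.722), heading=60, 7 segment(s) drawn

Segment lengths:
  seg 1: (0,0) -> (9,0), length = 9
  seg 2: (9,0) -> (-7,0), length = 16
  seg 3: (-7,0) -> (8,0), length = 15
  seg 4: (8,0) -> (14,0), length = 6
  seg 5: (14,0) -> (23,0), length = 9
  seg 6: (23,0) -> (29,0), length = 6
  seg 7: (29,0) -> (20.5,-14.722), length = 17
Total = 78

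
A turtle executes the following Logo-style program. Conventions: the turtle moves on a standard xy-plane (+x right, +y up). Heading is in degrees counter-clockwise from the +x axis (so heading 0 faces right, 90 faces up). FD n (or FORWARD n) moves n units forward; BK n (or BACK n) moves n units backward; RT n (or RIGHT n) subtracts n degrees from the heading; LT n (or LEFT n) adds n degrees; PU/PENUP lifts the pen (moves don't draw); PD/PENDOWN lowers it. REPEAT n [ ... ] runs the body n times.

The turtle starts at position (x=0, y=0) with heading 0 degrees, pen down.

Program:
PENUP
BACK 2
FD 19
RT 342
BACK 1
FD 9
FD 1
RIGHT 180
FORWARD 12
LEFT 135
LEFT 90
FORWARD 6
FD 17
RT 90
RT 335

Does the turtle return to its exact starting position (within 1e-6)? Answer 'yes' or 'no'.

Answer: no

Derivation:
Executing turtle program step by step:
Start: pos=(0,0), heading=0, pen down
PU: pen up
BK 2: (0,0) -> (-2,0) [heading=0, move]
FD 19: (-2,0) -> (17,0) [heading=0, move]
RT 342: heading 0 -> 18
BK 1: (17,0) -> (16.049,-0.309) [heading=18, move]
FD 9: (16.049,-0.309) -> (24.608,2.472) [heading=18, move]
FD 1: (24.608,2.472) -> (25.56,2.781) [heading=18, move]
RT 180: heading 18 -> 198
FD 12: (25.56,2.781) -> (14.147,-0.927) [heading=198, move]
LT 135: heading 198 -> 333
LT 90: heading 333 -> 63
FD 6: (14.147,-0.927) -> (16.871,4.419) [heading=63, move]
FD 17: (16.871,4.419) -> (24.589,19.566) [heading=63, move]
RT 90: heading 63 -> 333
RT 335: heading 333 -> 358
Final: pos=(24.589,19.566), heading=358, 0 segment(s) drawn

Start position: (0, 0)
Final position: (24.589, 19.566)
Distance = 31.423; >= 1e-6 -> NOT closed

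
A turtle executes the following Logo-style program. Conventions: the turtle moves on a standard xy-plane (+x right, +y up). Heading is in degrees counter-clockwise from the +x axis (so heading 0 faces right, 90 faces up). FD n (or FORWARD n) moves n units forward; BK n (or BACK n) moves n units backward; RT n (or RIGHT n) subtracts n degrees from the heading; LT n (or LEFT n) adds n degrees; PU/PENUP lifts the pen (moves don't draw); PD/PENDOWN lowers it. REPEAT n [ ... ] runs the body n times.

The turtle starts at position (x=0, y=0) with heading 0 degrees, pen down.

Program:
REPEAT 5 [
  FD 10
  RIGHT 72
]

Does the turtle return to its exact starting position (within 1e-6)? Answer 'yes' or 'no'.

Executing turtle program step by step:
Start: pos=(0,0), heading=0, pen down
REPEAT 5 [
  -- iteration 1/5 --
  FD 10: (0,0) -> (10,0) [heading=0, draw]
  RT 72: heading 0 -> 288
  -- iteration 2/5 --
  FD 10: (10,0) -> (13.09,-9.511) [heading=288, draw]
  RT 72: heading 288 -> 216
  -- iteration 3/5 --
  FD 10: (13.09,-9.511) -> (5,-15.388) [heading=216, draw]
  RT 72: heading 216 -> 144
  -- iteration 4/5 --
  FD 10: (5,-15.388) -> (-3.09,-9.511) [heading=144, draw]
  RT 72: heading 144 -> 72
  -- iteration 5/5 --
  FD 10: (-3.09,-9.511) -> (0,0) [heading=72, draw]
  RT 72: heading 72 -> 0
]
Final: pos=(0,0), heading=0, 5 segment(s) drawn

Start position: (0, 0)
Final position: (0, 0)
Distance = 0; < 1e-6 -> CLOSED

Answer: yes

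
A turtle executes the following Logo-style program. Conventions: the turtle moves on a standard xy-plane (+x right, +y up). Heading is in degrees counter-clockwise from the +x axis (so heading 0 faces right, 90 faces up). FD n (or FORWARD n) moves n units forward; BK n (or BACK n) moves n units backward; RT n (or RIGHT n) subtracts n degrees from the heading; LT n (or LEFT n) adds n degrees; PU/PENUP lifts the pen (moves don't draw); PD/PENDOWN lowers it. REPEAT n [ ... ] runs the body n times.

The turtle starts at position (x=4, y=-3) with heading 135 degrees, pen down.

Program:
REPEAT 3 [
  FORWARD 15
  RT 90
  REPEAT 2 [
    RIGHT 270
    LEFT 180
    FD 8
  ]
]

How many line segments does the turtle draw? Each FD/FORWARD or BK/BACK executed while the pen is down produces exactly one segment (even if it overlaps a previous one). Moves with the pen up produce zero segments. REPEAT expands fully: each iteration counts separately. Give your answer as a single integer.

Answer: 9

Derivation:
Executing turtle program step by step:
Start: pos=(4,-3), heading=135, pen down
REPEAT 3 [
  -- iteration 1/3 --
  FD 15: (4,-3) -> (-6.607,7.607) [heading=135, draw]
  RT 90: heading 135 -> 45
  REPEAT 2 [
    -- iteration 1/2 --
    RT 270: heading 45 -> 135
    LT 180: heading 135 -> 315
    FD 8: (-6.607,7.607) -> (-0.95,1.95) [heading=315, draw]
    -- iteration 2/2 --
    RT 270: heading 315 -> 45
    LT 180: heading 45 -> 225
    FD 8: (-0.95,1.95) -> (-6.607,-3.707) [heading=225, draw]
  ]
  -- iteration 2/3 --
  FD 15: (-6.607,-3.707) -> (-17.213,-14.314) [heading=225, draw]
  RT 90: heading 225 -> 135
  REPEAT 2 [
    -- iteration 1/2 --
    RT 270: heading 135 -> 225
    LT 180: heading 225 -> 45
    FD 8: (-17.213,-14.314) -> (-11.556,-8.657) [heading=45, draw]
    -- iteration 2/2 --
    RT 270: heading 45 -> 135
    LT 180: heading 135 -> 315
    FD 8: (-11.556,-8.657) -> (-5.899,-14.314) [heading=315, draw]
  ]
  -- iteration 3/3 --
  FD 15: (-5.899,-14.314) -> (4.707,-24.92) [heading=315, draw]
  RT 90: heading 315 -> 225
  REPEAT 2 [
    -- iteration 1/2 --
    RT 270: heading 225 -> 315
    LT 180: heading 315 -> 135
    FD 8: (4.707,-24.92) -> (-0.95,-19.263) [heading=135, draw]
    -- iteration 2/2 --
    RT 270: heading 135 -> 225
    LT 180: heading 225 -> 45
    FD 8: (-0.95,-19.263) -> (4.707,-13.607) [heading=45, draw]
  ]
]
Final: pos=(4.707,-13.607), heading=45, 9 segment(s) drawn
Segments drawn: 9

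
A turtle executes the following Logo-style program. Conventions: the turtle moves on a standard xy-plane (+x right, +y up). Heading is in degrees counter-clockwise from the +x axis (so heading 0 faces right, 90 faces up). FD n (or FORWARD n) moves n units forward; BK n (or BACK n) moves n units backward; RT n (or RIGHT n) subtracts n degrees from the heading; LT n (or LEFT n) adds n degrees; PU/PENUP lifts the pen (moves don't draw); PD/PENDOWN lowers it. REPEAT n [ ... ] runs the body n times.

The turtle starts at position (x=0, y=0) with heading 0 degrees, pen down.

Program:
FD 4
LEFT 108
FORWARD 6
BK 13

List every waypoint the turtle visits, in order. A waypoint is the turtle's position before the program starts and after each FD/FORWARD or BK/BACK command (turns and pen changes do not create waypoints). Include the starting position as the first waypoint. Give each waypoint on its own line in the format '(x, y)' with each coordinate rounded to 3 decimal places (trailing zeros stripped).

Executing turtle program step by step:
Start: pos=(0,0), heading=0, pen down
FD 4: (0,0) -> (4,0) [heading=0, draw]
LT 108: heading 0 -> 108
FD 6: (4,0) -> (2.146,5.706) [heading=108, draw]
BK 13: (2.146,5.706) -> (6.163,-6.657) [heading=108, draw]
Final: pos=(6.163,-6.657), heading=108, 3 segment(s) drawn
Waypoints (4 total):
(0, 0)
(4, 0)
(2.146, 5.706)
(6.163, -6.657)

Answer: (0, 0)
(4, 0)
(2.146, 5.706)
(6.163, -6.657)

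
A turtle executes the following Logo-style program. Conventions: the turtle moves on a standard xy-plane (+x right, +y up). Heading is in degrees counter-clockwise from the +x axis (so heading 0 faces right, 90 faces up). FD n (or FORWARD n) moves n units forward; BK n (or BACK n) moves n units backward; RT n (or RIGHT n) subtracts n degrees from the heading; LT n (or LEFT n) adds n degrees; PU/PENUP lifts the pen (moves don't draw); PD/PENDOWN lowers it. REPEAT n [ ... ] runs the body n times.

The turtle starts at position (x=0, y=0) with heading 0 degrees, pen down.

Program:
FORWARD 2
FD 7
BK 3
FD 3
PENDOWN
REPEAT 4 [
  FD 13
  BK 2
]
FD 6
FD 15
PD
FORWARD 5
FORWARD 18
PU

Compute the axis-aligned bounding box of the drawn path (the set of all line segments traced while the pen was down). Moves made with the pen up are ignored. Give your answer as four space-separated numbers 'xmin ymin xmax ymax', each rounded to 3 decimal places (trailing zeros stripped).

Answer: 0 0 97 0

Derivation:
Executing turtle program step by step:
Start: pos=(0,0), heading=0, pen down
FD 2: (0,0) -> (2,0) [heading=0, draw]
FD 7: (2,0) -> (9,0) [heading=0, draw]
BK 3: (9,0) -> (6,0) [heading=0, draw]
FD 3: (6,0) -> (9,0) [heading=0, draw]
PD: pen down
REPEAT 4 [
  -- iteration 1/4 --
  FD 13: (9,0) -> (22,0) [heading=0, draw]
  BK 2: (22,0) -> (20,0) [heading=0, draw]
  -- iteration 2/4 --
  FD 13: (20,0) -> (33,0) [heading=0, draw]
  BK 2: (33,0) -> (31,0) [heading=0, draw]
  -- iteration 3/4 --
  FD 13: (31,0) -> (44,0) [heading=0, draw]
  BK 2: (44,0) -> (42,0) [heading=0, draw]
  -- iteration 4/4 --
  FD 13: (42,0) -> (55,0) [heading=0, draw]
  BK 2: (55,0) -> (53,0) [heading=0, draw]
]
FD 6: (53,0) -> (59,0) [heading=0, draw]
FD 15: (59,0) -> (74,0) [heading=0, draw]
PD: pen down
FD 5: (74,0) -> (79,0) [heading=0, draw]
FD 18: (79,0) -> (97,0) [heading=0, draw]
PU: pen up
Final: pos=(97,0), heading=0, 16 segment(s) drawn

Segment endpoints: x in {0, 2, 6, 9, 20, 22, 31, 33, 42, 44, 53, 55, 59, 74, 79, 97}, y in {0}
xmin=0, ymin=0, xmax=97, ymax=0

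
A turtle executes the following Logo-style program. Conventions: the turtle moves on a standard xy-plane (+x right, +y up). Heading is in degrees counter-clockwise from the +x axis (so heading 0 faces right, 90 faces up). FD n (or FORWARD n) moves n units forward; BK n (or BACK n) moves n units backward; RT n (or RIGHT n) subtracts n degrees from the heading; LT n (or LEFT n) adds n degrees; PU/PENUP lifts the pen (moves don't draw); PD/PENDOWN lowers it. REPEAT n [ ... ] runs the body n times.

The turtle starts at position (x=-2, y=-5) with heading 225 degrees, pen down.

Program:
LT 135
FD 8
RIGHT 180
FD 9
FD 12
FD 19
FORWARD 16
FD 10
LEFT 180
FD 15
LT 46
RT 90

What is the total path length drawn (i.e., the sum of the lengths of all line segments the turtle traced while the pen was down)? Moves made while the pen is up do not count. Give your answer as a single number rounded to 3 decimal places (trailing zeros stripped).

Executing turtle program step by step:
Start: pos=(-2,-5), heading=225, pen down
LT 135: heading 225 -> 0
FD 8: (-2,-5) -> (6,-5) [heading=0, draw]
RT 180: heading 0 -> 180
FD 9: (6,-5) -> (-3,-5) [heading=180, draw]
FD 12: (-3,-5) -> (-15,-5) [heading=180, draw]
FD 19: (-15,-5) -> (-34,-5) [heading=180, draw]
FD 16: (-34,-5) -> (-50,-5) [heading=180, draw]
FD 10: (-50,-5) -> (-60,-5) [heading=180, draw]
LT 180: heading 180 -> 0
FD 15: (-60,-5) -> (-45,-5) [heading=0, draw]
LT 46: heading 0 -> 46
RT 90: heading 46 -> 316
Final: pos=(-45,-5), heading=316, 7 segment(s) drawn

Segment lengths:
  seg 1: (-2,-5) -> (6,-5), length = 8
  seg 2: (6,-5) -> (-3,-5), length = 9
  seg 3: (-3,-5) -> (-15,-5), length = 12
  seg 4: (-15,-5) -> (-34,-5), length = 19
  seg 5: (-34,-5) -> (-50,-5), length = 16
  seg 6: (-50,-5) -> (-60,-5), length = 10
  seg 7: (-60,-5) -> (-45,-5), length = 15
Total = 89

Answer: 89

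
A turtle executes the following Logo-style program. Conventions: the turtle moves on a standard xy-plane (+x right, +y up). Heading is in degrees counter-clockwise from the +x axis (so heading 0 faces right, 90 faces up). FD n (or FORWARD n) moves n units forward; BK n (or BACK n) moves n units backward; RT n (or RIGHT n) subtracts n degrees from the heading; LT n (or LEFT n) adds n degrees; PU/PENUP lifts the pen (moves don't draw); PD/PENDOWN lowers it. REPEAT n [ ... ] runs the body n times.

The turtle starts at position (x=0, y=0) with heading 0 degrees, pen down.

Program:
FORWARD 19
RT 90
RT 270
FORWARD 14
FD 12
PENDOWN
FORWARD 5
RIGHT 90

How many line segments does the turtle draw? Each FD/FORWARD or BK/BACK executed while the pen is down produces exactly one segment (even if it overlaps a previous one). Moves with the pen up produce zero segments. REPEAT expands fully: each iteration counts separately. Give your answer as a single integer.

Answer: 4

Derivation:
Executing turtle program step by step:
Start: pos=(0,0), heading=0, pen down
FD 19: (0,0) -> (19,0) [heading=0, draw]
RT 90: heading 0 -> 270
RT 270: heading 270 -> 0
FD 14: (19,0) -> (33,0) [heading=0, draw]
FD 12: (33,0) -> (45,0) [heading=0, draw]
PD: pen down
FD 5: (45,0) -> (50,0) [heading=0, draw]
RT 90: heading 0 -> 270
Final: pos=(50,0), heading=270, 4 segment(s) drawn
Segments drawn: 4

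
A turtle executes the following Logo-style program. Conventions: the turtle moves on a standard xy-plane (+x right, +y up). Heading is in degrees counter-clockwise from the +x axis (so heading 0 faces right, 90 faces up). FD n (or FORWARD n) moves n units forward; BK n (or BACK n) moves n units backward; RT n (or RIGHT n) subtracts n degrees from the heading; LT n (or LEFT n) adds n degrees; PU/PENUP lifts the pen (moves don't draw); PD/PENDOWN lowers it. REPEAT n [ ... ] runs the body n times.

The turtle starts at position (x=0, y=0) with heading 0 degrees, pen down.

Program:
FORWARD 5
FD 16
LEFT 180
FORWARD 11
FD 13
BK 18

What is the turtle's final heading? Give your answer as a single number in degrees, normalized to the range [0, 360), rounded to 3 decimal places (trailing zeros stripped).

Executing turtle program step by step:
Start: pos=(0,0), heading=0, pen down
FD 5: (0,0) -> (5,0) [heading=0, draw]
FD 16: (5,0) -> (21,0) [heading=0, draw]
LT 180: heading 0 -> 180
FD 11: (21,0) -> (10,0) [heading=180, draw]
FD 13: (10,0) -> (-3,0) [heading=180, draw]
BK 18: (-3,0) -> (15,0) [heading=180, draw]
Final: pos=(15,0), heading=180, 5 segment(s) drawn

Answer: 180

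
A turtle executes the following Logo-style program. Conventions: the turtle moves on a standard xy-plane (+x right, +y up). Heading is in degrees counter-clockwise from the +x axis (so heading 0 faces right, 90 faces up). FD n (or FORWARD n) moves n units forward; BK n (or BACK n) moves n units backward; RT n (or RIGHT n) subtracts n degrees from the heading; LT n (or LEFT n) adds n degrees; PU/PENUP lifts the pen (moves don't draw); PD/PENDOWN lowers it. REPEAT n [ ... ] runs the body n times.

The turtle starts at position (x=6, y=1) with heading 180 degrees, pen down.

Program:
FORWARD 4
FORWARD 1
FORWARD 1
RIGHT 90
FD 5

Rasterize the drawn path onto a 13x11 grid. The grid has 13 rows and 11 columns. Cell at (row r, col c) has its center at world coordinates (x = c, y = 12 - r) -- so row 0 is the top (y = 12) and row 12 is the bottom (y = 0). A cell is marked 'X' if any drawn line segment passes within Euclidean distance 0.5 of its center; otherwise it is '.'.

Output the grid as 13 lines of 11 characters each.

Segment 0: (6,1) -> (2,1)
Segment 1: (2,1) -> (1,1)
Segment 2: (1,1) -> (0,1)
Segment 3: (0,1) -> (0,6)

Answer: ...........
...........
...........
...........
...........
...........
X..........
X..........
X..........
X..........
X..........
XXXXXXX....
...........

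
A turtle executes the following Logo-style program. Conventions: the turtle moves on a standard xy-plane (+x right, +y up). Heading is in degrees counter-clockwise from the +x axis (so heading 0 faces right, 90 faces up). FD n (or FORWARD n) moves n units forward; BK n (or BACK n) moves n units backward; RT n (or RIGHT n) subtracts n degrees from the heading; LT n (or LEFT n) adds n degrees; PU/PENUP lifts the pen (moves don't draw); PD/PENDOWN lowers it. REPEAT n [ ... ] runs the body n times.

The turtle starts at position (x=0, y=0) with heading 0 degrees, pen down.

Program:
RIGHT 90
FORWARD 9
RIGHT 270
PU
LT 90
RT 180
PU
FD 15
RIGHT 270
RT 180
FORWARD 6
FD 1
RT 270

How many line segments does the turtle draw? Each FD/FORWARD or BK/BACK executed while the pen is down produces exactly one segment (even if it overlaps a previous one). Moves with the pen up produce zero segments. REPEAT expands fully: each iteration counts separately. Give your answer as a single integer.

Executing turtle program step by step:
Start: pos=(0,0), heading=0, pen down
RT 90: heading 0 -> 270
FD 9: (0,0) -> (0,-9) [heading=270, draw]
RT 270: heading 270 -> 0
PU: pen up
LT 90: heading 0 -> 90
RT 180: heading 90 -> 270
PU: pen up
FD 15: (0,-9) -> (0,-24) [heading=270, move]
RT 270: heading 270 -> 0
RT 180: heading 0 -> 180
FD 6: (0,-24) -> (-6,-24) [heading=180, move]
FD 1: (-6,-24) -> (-7,-24) [heading=180, move]
RT 270: heading 180 -> 270
Final: pos=(-7,-24), heading=270, 1 segment(s) drawn
Segments drawn: 1

Answer: 1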